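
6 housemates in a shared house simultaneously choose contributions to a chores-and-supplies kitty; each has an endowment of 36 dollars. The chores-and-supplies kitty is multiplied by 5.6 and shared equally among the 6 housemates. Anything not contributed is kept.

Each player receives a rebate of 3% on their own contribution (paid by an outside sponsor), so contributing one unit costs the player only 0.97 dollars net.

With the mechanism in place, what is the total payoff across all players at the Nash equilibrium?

The effective private return is (5.6/6) / 0.97 = 0.9622, which is still under 1, so the mechanism doesn't change anyone's dominant strategy: zero contribution.
At the Nash equilibrium no one contributes; group total payoff = 6 × 36 = 216.

216.00 dollars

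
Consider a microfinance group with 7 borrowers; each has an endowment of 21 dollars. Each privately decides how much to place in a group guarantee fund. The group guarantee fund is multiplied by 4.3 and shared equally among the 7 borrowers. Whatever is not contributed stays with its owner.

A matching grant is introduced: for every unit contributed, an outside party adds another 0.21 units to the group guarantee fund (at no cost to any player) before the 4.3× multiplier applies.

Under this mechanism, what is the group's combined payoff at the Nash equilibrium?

The effective private return is 4.3 × 1.21 / 7 = 0.7433, which is still under 1, so the mechanism doesn't change anyone's dominant strategy: zero contribution.
Everyone keeps their endowment and the group total is 7 × 21 = 147.

147.00 dollars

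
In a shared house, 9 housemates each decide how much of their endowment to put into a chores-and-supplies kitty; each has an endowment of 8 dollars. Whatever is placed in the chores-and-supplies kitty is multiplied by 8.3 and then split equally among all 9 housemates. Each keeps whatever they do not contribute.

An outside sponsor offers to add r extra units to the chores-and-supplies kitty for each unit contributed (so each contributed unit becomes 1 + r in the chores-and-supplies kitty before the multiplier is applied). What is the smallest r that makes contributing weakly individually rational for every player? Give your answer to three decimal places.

0.084

With matching at rate r, one contributed unit becomes (1 + r) in the chores-and-supplies kitty and returns 8.3 × (1 + r) / 9 to the contributor.
Setting this equal to 1: 1 + r = 9/8.3 = 1.0843.
So the minimum matching rate is r = 1.0843 − 1 = 0.084.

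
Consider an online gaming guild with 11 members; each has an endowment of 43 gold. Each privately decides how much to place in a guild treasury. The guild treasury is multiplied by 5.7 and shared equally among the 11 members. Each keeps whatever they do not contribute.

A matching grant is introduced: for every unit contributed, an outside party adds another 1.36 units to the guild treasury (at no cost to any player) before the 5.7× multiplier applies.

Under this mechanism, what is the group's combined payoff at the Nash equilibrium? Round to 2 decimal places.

6362.80 gold

Under the mechanism each unit contributed yields 5.7 × 2.36 / 11 = 1.2229 back to its contributor per unit of net cost, which exceeds 1, making full contribution the dominant choice for everyone.
So the Nash equilibrium is full contribution by all 11; the group earns 5.7 × 2.36 × 473 = 6362.80.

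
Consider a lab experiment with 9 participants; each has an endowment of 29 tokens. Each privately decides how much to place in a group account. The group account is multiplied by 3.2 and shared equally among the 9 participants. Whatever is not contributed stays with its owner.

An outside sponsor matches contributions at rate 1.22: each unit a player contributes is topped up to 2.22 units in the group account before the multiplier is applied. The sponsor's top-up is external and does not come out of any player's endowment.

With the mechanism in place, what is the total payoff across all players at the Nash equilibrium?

With the mechanism, a contributed unit returns 3.2 × 2.22 / 9 = 0.7893 per unit of net cost — still below 1 — so contributing 0 remains dominant for every player.
Everyone keeps their endowment and the group total is 9 × 29 = 261.

261.00 tokens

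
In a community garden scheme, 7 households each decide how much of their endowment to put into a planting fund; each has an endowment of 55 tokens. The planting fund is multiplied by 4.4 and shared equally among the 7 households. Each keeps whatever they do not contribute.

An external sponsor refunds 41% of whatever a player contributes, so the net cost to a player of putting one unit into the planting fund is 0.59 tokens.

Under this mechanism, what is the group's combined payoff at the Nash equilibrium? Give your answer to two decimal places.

1851.85 tokens

Under the mechanism each unit contributed yields (4.4/7) / 0.59 = 1.0654 back to its contributor per unit of net cost, which exceeds 1, making full contribution the dominant choice for everyone.
At the Nash equilibrium everyone contributes 55. Group total payoff = 7 × (55 × 0.41 + 4.4 × 55) = 1851.85.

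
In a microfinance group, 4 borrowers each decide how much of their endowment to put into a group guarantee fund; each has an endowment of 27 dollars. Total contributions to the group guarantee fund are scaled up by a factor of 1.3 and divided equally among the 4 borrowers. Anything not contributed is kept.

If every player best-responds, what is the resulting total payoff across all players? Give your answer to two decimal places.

Each contributed unit returns 1.3/4 = 0.3250 to its contributor — below 1 — so contributing 0 is dominant for every player. At the Nash equilibrium everyone keeps their 27, and the group total is 4 × 27 = 108.

108.00 dollars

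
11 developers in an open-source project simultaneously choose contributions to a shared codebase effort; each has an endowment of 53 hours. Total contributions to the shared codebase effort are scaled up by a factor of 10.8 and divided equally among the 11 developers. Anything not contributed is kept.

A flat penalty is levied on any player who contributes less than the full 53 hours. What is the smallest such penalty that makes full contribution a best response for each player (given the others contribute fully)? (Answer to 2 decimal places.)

0.96 hours

Given the others contribute fully, the best deviation is to contribute 0 (any partial contribution still incurs the fine and gives up units whose private return 0.9818 is below 1).
Deviating from 53 to 0 saves 53 hours but forfeits the deviator's share of the drop in the shared codebase effort: 10.8/11 × 53 = 52.04.
So the deviation gain is 53 − 52.04 = 0.96, and the fine must be at least 0.96 hours to wipe it out.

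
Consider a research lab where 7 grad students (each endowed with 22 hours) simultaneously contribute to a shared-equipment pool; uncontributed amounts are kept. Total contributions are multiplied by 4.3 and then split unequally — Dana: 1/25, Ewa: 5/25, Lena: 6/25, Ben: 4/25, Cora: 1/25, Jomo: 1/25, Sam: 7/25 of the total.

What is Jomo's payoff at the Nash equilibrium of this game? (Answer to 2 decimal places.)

Player j's private return per contributed unit is 4.3 × (j's share). Contributing is weakly dominant for j when that share is at least 1/4.3 = 0.2326, and contributing 0 is dominant otherwise.
Lena and Sam are above the threshold, contributing 22 each; the remaining 5 contribute 0. Total contributed: 44.
Jomo keeps 22 and receives 4.3 × 44 × 1/25 = 7.57 from the shared-equipment pool, for a payoff of 29.57.

29.57 hours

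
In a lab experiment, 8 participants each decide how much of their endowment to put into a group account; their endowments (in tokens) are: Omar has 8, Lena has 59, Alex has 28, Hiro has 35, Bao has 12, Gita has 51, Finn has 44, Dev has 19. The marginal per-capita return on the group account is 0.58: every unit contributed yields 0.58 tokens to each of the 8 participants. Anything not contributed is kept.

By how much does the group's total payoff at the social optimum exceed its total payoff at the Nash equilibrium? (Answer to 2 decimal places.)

The private return per contributed unit is 0.58 < 1 for everyone, so the Nash equilibrium is zero contribution and the group total is Σ E_j = 8 + 59 + 28 + 35 + 12 + 51 + 44 + 19 = 256.
Each contributed unit returns 4.640 to the group, so the social optimum is full contribution by everyone: group total = 4.640 × 256 = 1187.84.
Efficiency loss = (4.640 − 1) × 256 = 931.84.

931.84 tokens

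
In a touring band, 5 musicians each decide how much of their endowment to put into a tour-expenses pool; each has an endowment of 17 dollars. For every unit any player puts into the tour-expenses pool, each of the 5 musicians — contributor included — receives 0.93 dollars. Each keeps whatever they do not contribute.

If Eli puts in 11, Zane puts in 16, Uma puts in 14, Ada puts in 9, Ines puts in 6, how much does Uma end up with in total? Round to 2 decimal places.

Total contributed: 11 + 16 + 14 + 9 + 6 = 56.
Each receives 0.93 × 56 = 52.08 from the tour-expenses pool.
Uma keeps 17 − 14 = 3, so Uma's payoff is 3 + 52.08 = 55.08.

55.08 dollars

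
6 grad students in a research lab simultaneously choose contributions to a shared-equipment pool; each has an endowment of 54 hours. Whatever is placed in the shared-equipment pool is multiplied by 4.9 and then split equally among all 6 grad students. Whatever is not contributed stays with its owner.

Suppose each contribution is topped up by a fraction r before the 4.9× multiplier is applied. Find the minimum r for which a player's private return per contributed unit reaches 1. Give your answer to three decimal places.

With matching at rate r, one contributed unit becomes (1 + r) in the shared-equipment pool and returns 4.9 × (1 + r) / 6 to the contributor.
Setting this equal to 1: 1 + r = 6/4.9 = 1.2245.
So the minimum matching rate is r = 1.2245 − 1 = 0.224.

0.224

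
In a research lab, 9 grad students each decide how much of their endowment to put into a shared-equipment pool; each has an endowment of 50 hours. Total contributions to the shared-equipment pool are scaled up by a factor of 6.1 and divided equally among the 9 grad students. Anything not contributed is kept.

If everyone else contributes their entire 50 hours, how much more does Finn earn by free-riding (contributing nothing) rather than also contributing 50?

16.11 hours

Switching from a contribution of 50 to 0 lets Finn keep an extra 50 hours, but lowers the shared-equipment pool by 50, which costs Finn their own share of that drop: 6.1/9 × 50 = 33.89.
Net gain = 50 − 33.89 = 16.11. The private return per contributed unit (0.6778) is below 1, so free-riding is indeed the best response regardless of what the others do.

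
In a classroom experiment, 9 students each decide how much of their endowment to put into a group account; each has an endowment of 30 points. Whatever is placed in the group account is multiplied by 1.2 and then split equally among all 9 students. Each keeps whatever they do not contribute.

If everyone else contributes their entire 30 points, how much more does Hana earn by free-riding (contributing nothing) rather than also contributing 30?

26.00 points

Switching from a contribution of 30 to 0 lets Hana keep an extra 30 points, but lowers the group account by 30, which costs Hana their own share of that drop: 1.2/9 × 30 = 4.00.
Net gain = 30 − 4.00 = 26.00. The private return per contributed unit (0.1333) is below 1, so free-riding is indeed the best response regardless of what the others do.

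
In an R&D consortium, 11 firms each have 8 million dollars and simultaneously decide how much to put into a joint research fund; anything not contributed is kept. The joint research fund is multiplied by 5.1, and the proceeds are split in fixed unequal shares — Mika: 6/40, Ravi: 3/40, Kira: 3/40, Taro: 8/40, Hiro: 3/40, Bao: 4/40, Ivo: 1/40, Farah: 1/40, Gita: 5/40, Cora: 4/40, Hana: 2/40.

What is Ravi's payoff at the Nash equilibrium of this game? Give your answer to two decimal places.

11.06 million dollars

Each unit j contributes comes back to j as 5.1 × (j's share), so j prefers to contribute only if that share exceeds 1/5.1 = 0.1961; otherwise keeping the unit dominates.
Only Taro (8/40) clears that bar, contributing 8; the remaining 10 contribute 0. Total contributed: 8.
Ravi keeps 8 and receives 5.1 × 8 × 3/40 = 3.06 from the joint research fund, for a payoff of 11.06.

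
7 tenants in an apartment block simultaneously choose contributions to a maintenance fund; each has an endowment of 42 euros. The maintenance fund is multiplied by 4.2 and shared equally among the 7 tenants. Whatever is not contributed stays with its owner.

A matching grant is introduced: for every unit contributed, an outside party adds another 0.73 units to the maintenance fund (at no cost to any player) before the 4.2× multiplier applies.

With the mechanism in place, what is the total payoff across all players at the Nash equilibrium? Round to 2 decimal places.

The effective private return per unit is now 4.2 × 1.73 / 7 = 1.0380 > 1, so every player's dominant strategy flips to full contribution.
At the Nash equilibrium everyone contributes 42. Group total payoff = 4.2 × 1.73 × 294 = 2136.20.

2136.20 euros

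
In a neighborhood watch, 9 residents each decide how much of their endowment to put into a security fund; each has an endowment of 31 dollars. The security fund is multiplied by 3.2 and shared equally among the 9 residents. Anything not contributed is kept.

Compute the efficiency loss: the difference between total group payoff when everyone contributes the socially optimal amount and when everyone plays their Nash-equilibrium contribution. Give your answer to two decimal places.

613.80 dollars

Each contributed unit returns 3.2/9 = 0.3556 to its contributor — below 1 — so contributing 0 is dominant for every player. At the Nash equilibrium everyone keeps their 31, and the group total is 9 × 31 = 279.
Each contributed unit returns 3.200 to the group as a whole (0.3556 to each of 9 players), which exceeds 1, so the social optimum is full contribution: group total = 3.200 × 279 = 892.80.
Efficiency loss = 892.80 − 279 = 613.80.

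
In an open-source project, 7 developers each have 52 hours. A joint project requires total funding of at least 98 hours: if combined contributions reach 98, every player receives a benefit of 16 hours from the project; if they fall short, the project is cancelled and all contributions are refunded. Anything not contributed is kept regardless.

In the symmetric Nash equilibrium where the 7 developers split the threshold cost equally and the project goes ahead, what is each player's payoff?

Equal share of the threshold: 98/7 = 14.
At this profile no one gains by cutting their contribution: any cut drops the total below 98, the project is cancelled, contributions are refunded, and the deviator ends with 52, which is less than 52 − 14 + 16 = 54. Contributing more than 14 just wastes the excess. So contributing exactly 14 is a best response.
Each player's payoff: 52 − 14 + 16 = 54.

54 hours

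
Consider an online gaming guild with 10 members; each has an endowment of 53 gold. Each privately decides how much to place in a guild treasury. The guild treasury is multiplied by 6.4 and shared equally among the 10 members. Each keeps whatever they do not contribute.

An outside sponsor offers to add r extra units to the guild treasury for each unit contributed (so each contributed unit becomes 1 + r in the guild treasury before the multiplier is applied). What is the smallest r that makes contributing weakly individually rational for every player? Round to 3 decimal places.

0.563

With matching at rate r, one contributed unit becomes (1 + r) in the guild treasury and returns 6.4 × (1 + r) / 10 to the contributor.
Setting this equal to 1: 1 + r = 10/6.4 = 1.5625.
So the minimum matching rate is r = 1.5625 − 1 = 0.563.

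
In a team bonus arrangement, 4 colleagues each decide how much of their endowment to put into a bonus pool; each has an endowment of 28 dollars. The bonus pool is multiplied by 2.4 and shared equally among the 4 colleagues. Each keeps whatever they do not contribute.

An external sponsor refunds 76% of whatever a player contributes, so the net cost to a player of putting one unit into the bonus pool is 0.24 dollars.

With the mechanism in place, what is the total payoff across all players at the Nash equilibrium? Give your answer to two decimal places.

The effective private return per unit is now (2.4/4) / 0.24 = 2.5000 > 1, so every player's dominant strategy flips to full contribution.
At the Nash equilibrium everyone contributes 28. Group total payoff = 4 × (28 × 0.76 + 2.4 × 28) = 353.92.

353.92 dollars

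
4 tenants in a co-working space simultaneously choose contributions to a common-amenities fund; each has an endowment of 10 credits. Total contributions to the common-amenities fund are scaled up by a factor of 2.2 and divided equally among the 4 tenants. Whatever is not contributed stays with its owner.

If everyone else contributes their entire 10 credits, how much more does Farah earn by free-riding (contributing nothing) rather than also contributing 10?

4.50 credits

Switching from a contribution of 10 to 0 lets Farah keep an extra 10 credits, but lowers the common-amenities fund by 10, which costs Farah their own share of that drop: 2.2/4 × 10 = 5.50.
Net gain = 10 − 5.50 = 4.50. The private return per contributed unit (0.5500) is below 1, so free-riding is indeed the best response regardless of what the others do.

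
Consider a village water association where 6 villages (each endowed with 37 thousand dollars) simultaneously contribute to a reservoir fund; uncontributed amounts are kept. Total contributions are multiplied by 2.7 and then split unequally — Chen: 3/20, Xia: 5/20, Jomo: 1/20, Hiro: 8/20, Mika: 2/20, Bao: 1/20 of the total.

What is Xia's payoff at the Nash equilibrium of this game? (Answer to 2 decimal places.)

61.98 thousand dollars

For player j, contributing a unit is worthwhile iff 2.7 × (j's share) ≥ 1, i.e. iff j's share is at least 0.3704.
Hiro alone (share 8/20) is above the threshold, contributing 37; the remaining 5 contribute 0. Total contributed: 37.
Xia keeps 37 and receives 2.7 × 37 × 5/20 = 24.98 from the reservoir fund, for a payoff of 61.98.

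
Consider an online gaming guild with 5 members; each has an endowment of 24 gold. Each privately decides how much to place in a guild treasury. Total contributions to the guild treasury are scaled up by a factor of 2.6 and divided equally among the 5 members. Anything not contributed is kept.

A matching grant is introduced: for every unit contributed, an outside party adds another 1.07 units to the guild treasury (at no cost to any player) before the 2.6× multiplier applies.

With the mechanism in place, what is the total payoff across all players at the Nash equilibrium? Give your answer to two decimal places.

645.84 gold

The effective private return per unit is now 2.6 × 2.07 / 5 = 1.0764 > 1, so every player's dominant strategy flips to full contribution.
At the Nash equilibrium everyone contributes 24. Group total payoff = 2.6 × 2.07 × 120 = 645.84.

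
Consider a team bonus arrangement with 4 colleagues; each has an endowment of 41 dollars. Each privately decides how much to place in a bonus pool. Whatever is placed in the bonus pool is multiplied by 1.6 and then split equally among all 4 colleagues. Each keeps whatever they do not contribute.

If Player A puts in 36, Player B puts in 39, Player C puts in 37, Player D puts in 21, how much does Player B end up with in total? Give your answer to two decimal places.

55.20 dollars

Total contributed: 36 + 39 + 37 + 21 = 133.
Each receives 1.6 × 133 / 4 = 53.20 from the bonus pool.
Player B keeps 41 − 39 = 2, so Player B's payoff is 2 + 53.20 = 55.20.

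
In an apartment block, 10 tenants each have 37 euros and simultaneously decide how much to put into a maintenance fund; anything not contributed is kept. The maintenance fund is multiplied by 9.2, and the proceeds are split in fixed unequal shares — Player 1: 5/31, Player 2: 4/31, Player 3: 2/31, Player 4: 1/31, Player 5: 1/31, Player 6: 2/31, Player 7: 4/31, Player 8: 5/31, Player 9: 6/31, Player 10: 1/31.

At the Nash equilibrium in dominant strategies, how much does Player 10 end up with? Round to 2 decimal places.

91.90 euros

Player j's private return per contributed unit is 9.2 × (j's share). Contributing is weakly dominant for j when that share is at least 1/9.2 = 0.1087, and contributing 0 is dominant otherwise.
Player 1, Player 2, Player 7, Player 8 and Player 9 clear that bar, contributing 37 each; the remaining 5 contribute 0. Total contributed: 185.
Player 10 keeps 37 and receives 9.2 × 185 × 1/31 = 54.90 from the maintenance fund, for a payoff of 91.90.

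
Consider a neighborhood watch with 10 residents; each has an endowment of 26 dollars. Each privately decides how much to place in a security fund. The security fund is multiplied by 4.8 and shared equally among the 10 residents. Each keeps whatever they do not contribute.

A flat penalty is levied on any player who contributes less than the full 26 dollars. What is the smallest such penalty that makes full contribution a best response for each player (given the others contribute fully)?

Given the others contribute fully, the best deviation is to contribute 0 (any partial contribution still incurs the fine and gives up units whose private return 0.4800 is below 1).
Deviating from 26 to 0 saves 26 dollars but forfeits the deviator's share of the drop in the security fund: 4.8/10 × 26 = 12.48.
So the deviation gain is 26 − 12.48 = 13.52, and the fine must be at least 13.52 dollars to wipe it out.

13.52 dollars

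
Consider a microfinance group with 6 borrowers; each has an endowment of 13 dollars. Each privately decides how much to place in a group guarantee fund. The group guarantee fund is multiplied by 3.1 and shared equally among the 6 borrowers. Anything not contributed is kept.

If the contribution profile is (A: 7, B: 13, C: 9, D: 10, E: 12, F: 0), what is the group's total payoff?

185.10 dollars

Total contributed: 7 + 13 + 9 + 10 + 12 + 0 = 51; total kept: 6 × 13 − 51 = 27.
The group guarantee fund pays out 3.1 × 51 = 158.10 in aggregate.
Group total = 27 + 158.10 = 185.10.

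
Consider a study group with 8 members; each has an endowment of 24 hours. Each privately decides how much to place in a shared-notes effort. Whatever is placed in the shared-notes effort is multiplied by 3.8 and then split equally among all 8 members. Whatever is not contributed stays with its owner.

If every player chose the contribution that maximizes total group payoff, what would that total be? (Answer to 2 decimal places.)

729.60 hours

Each contributed unit returns 3.800 to the group as a whole (0.4750 to each of 8 players), which exceeds 1, so the social optimum is full contribution: group total = 3.800 × 192 = 729.60.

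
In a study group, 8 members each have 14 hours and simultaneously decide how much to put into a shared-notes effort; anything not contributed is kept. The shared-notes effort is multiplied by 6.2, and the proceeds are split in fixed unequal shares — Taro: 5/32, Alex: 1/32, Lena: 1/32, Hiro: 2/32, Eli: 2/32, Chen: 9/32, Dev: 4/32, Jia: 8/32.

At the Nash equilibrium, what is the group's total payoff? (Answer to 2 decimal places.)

A player with share s gets back 6.2·s per unit contributed, so full contribution is dominant for anyone with s > 1/6.2 = 0.1613 and zero contribution is dominant for anyone below.
Chen and Jia clear that bar, contributing 14 each; the remaining 6 contribute 0. Total contributed: 28.
The shared-notes effort pays out 6.2 × 28 = 173.60 in total (split across the unequal shares, but the aggregate is all that matters for the group sum).
The 6 free-riders keep 14 each, adding 84. Group total = 84 + 173.60 = 257.60.

257.60 hours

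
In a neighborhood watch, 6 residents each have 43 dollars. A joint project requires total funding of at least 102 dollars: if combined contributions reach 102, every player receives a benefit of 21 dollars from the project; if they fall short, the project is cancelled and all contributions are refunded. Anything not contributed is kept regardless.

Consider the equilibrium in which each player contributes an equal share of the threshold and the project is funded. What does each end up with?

Equal share of the threshold: 102/6 = 17.
At this profile no one gains by cutting their contribution: any cut drops the total below 102, the project is cancelled, contributions are refunded, and the deviator ends with 43, which is less than 43 − 17 + 21 = 47. Contributing more than 17 just wastes the excess. So contributing exactly 17 is a best response.
Each player's payoff: 43 − 17 + 21 = 47.

47 dollars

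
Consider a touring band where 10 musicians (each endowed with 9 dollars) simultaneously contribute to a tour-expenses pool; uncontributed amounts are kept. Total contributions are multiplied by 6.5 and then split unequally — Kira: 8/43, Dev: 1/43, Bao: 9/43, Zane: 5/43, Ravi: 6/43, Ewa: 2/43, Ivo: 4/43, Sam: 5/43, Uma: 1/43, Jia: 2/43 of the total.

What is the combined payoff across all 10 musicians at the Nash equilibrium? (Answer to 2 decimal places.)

Player j's private return per contributed unit is 6.5 × (j's share). Contributing is weakly dominant for j when that share is at least 1/6.5 = 0.1538, and contributing 0 is dominant otherwise.
The shares above 0.1538 belong to Kira and Bao, contributing 9 each; the remaining 8 contribute 0. Total contributed: 18.
The tour-expenses pool pays out 6.5 × 18 = 117.00 in total (split across the unequal shares, but the aggregate is all that matters for the group sum).
The 8 free-riders keep 9 each, adding 72. Group total = 72 + 117.00 = 189.00.

189.00 dollars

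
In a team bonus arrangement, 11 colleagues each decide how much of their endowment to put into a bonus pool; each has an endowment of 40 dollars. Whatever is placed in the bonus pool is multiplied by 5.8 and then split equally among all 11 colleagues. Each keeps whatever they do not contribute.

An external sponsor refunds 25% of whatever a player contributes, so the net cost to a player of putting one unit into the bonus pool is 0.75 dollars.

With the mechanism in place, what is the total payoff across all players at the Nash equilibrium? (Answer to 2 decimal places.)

The effective private return is (5.8/11) / 0.75 = 0.7030, which is still under 1, so the mechanism doesn't change anyone's dominant strategy: zero contribution.
At the Nash equilibrium no one contributes; group total payoff = 11 × 40 = 440.

440.00 dollars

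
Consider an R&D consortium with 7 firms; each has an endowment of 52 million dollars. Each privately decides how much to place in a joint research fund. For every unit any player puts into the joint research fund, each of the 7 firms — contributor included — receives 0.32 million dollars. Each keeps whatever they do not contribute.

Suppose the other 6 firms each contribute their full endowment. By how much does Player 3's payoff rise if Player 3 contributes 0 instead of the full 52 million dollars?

Switching from a contribution of 52 to 0 lets Player 3 keep an extra 52 million dollars, but lowers the joint research fund by 52, which costs Player 3 their own share of that drop: 0.32 × 52 = 16.64.
Net gain = 52 − 16.64 = 35.36. The private return per contributed unit (0.32) is below 1, so free-riding is indeed the best response regardless of what the others do.

35.36 million dollars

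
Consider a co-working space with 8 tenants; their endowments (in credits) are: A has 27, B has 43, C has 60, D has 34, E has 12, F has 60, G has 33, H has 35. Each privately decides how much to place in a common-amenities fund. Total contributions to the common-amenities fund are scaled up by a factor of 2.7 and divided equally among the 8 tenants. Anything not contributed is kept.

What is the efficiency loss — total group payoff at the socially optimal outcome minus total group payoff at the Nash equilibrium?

516.80 credits

The private return per contributed unit is 2.7/8 = 0.3375 < 1 for every player regardless of endowment, so the Nash equilibrium is zero contribution and the group total is Σ E_j = 27 + 43 + 60 + 34 + 12 + 60 + 33 + 35 = 304.
Each contributed unit returns 2.700 to the group, so the social optimum is full contribution by everyone: group total = 2.700 × 304 = 820.80.
Efficiency loss = (2.700 − 1) × 304 = 516.80.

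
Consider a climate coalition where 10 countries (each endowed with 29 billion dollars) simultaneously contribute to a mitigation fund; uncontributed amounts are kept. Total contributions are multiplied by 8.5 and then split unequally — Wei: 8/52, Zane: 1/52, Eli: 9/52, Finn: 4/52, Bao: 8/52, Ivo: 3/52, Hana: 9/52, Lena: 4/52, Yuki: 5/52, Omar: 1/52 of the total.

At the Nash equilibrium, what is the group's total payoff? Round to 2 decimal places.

1160.00 billion dollars

For player j, contributing a unit is worthwhile iff 8.5 × (j's share) ≥ 1, i.e. iff j's share is at least 0.1176.
Wei, Eli, Bao and Hana are above the threshold, contributing 29 each; the remaining 6 contribute 0. Total contributed: 116.
The mitigation fund pays out 8.5 × 116 = 986.00 in total (split across the unequal shares, but the aggregate is all that matters for the group sum).
The 6 free-riders keep 29 each, adding 174. Group total = 174 + 986.00 = 1160.00.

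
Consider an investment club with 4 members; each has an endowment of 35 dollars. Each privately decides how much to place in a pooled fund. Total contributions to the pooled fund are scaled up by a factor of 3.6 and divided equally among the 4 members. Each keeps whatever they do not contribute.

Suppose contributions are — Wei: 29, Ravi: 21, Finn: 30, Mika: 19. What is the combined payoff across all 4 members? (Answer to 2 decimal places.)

397.40 dollars

Total contributed: 29 + 21 + 30 + 19 = 99; total kept: 4 × 35 − 99 = 41.
The pooled fund pays out 3.6 × 99 = 356.40 in aggregate.
Group total = 41 + 356.40 = 397.40.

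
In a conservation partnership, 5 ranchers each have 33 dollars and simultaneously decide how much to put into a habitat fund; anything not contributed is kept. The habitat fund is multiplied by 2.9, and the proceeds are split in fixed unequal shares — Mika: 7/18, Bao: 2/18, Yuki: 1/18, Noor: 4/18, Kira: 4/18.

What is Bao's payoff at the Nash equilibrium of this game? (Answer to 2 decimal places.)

43.63 dollars

For player j, contributing a unit is worthwhile iff 2.9 × (j's share) ≥ 1, i.e. iff j's share is at least 0.3448.
The only share above 0.3448 is Mika's 7/18, contributing 33; the remaining 4 contribute 0. Total contributed: 33.
Bao keeps 33 and receives 2.9 × 33 × 2/18 = 10.63 from the habitat fund, for a payoff of 43.63.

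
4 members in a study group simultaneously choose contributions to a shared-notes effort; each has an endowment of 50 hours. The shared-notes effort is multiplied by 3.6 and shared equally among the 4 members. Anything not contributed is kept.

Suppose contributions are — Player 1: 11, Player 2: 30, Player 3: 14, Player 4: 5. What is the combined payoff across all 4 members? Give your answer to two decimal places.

Total contributed: 11 + 30 + 14 + 5 = 60; total kept: 4 × 50 − 60 = 140.
The shared-notes effort pays out 3.6 × 60 = 216.00 in aggregate.
Group total = 140 + 216.00 = 356.00.

356.00 hours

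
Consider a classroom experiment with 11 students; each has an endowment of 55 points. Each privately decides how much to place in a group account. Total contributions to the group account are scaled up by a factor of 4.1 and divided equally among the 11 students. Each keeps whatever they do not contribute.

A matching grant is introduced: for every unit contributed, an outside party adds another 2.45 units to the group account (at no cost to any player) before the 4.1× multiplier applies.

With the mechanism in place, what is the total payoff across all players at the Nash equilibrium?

Under the mechanism each unit contributed yields 4.1 × 3.45 / 11 = 1.2859 back to its contributor per unit of net cost, which exceeds 1, making full contribution the dominant choice for everyone.
So the Nash equilibrium is full contribution by all 11; the group earns 4.1 × 3.45 × 605 = 8557.73.

8557.73 points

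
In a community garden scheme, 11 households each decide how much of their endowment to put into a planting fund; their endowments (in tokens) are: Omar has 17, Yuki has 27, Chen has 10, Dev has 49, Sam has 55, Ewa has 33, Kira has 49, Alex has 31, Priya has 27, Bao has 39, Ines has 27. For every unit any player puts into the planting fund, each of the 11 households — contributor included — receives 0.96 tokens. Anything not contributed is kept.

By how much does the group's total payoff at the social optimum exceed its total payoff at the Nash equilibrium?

3479.84 tokens

The private return per contributed unit is 0.96 < 1 for everyone, so the Nash equilibrium is zero contribution and the group total is Σ E_j = 17 + 27 + 10 + 49 + 55 + 33 + 49 + 31 + 27 + 39 + 27 = 364.
Each contributed unit returns 10.560 to the group, so the social optimum is full contribution by everyone: group total = 10.560 × 364 = 3843.84.
Efficiency loss = (10.560 − 1) × 364 = 3479.84.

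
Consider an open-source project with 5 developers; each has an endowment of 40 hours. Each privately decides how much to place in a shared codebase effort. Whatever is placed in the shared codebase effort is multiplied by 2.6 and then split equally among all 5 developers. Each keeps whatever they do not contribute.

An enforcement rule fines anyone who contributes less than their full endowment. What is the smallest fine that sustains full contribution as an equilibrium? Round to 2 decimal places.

19.20 hours

Given the others contribute fully, the best deviation is to contribute 0 (any partial contribution still incurs the fine and gives up units whose private return 0.5200 is below 1).
Deviating from 40 to 0 saves 40 hours but forfeits the deviator's share of the drop in the shared codebase effort: 2.6/5 × 40 = 20.80.
So the deviation gain is 40 − 20.80 = 19.20, and the fine must be at least 19.20 hours to wipe it out.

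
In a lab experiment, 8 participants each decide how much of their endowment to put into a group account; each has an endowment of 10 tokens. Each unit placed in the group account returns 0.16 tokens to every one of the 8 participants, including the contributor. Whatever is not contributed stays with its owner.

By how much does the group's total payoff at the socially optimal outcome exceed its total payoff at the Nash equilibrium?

The private return per contributed unit is 0.16 < 1, so contributing 0 is dominant for every player. At the Nash equilibrium everyone keeps their 10, and the group total is 8 × 10 = 80.
Each contributed unit returns 1.280 to the group as a whole (0.16 to each of 8 players), which exceeds 1, so the social optimum is full contribution: group total = 1.280 × 80 = 102.40.
Efficiency loss = 102.40 − 80 = 22.40.

22.40 tokens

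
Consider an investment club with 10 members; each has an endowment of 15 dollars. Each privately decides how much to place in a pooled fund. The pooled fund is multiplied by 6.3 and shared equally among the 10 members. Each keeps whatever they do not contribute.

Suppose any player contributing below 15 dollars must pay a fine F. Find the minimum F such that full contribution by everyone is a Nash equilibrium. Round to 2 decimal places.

Given the others contribute fully, the best deviation is to contribute 0 (any partial contribution still incurs the fine and gives up units whose private return 0.6300 is below 1).
Deviating from 15 to 0 saves 15 dollars but forfeits the deviator's share of the drop in the pooled fund: 6.3/10 × 15 = 9.45.
So the deviation gain is 15 − 9.45 = 5.55, and the fine must be at least 5.55 dollars to wipe it out.

5.55 dollars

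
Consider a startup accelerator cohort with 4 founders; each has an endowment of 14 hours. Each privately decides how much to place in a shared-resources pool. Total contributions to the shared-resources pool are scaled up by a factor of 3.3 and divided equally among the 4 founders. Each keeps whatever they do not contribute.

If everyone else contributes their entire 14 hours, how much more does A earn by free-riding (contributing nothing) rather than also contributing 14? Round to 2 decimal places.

Switching from a contribution of 14 to 0 lets A keep an extra 14 hours, but lowers the shared-resources pool by 14, which costs A their own share of that drop: 3.3/4 × 14 = 11.55.
Net gain = 14 − 11.55 = 2.45. The private return per contributed unit (0.8250) is below 1, so free-riding is indeed the best response regardless of what the others do.

2.45 hours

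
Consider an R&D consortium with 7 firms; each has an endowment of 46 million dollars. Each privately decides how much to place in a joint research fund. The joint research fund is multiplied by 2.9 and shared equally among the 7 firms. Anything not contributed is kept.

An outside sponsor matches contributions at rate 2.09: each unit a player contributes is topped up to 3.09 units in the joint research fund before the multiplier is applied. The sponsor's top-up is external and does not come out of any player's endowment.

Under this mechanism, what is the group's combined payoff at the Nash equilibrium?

The effective private return per unit is now 2.9 × 3.09 / 7 = 1.2801 > 1, so every player's dominant strategy flips to full contribution.
So the Nash equilibrium is full contribution by all 7; the group earns 2.9 × 3.09 × 322 = 2885.44.

2885.44 million dollars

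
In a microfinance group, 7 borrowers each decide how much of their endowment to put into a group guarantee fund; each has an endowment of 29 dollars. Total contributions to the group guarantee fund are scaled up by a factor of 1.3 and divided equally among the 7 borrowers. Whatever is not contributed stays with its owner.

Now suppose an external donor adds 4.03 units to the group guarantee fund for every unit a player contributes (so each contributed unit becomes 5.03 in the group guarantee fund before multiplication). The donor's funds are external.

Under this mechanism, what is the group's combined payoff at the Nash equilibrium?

Even with the mechanism, each unit contributed returns only 1.3 × 5.03 / 7 = 0.9341 per unit of net cost, so contributing nothing is still dominant.
At the Nash equilibrium no one contributes; group total payoff = 7 × 29 = 203.

203.00 dollars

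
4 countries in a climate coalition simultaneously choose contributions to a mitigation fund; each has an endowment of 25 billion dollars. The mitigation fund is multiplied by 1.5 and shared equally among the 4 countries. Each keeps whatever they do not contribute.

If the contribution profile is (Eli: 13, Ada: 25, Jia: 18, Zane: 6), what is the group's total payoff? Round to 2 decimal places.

Total contributed: 13 + 25 + 18 + 6 = 62; total kept: 4 × 25 − 62 = 38.
The mitigation fund pays out 1.5 × 62 = 93.00 in aggregate.
Group total = 38 + 93.00 = 131.00.

131.00 billion dollars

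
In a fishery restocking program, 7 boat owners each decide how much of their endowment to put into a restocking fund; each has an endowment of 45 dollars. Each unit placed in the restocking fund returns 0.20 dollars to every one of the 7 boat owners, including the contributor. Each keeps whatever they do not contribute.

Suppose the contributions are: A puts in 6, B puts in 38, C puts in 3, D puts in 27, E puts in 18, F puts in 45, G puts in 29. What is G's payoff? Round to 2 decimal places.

Total contributed: 6 + 38 + 3 + 27 + 18 + 45 + 29 = 166.
Each receives 0.20 × 166 = 33.20 from the restocking fund.
G keeps 45 − 29 = 16, so G's payoff is 16 + 33.20 = 49.20.

49.20 dollars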